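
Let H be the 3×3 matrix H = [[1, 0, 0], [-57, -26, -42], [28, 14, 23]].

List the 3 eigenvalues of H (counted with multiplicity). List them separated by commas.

The characteristic polynomial is p(s) = det(sI - H).
Expanding the 3×3 determinant: p(s) = s^3 + 2s^2 - 13s + 10.
Rational-root test: s = 1 gives p(1) = 0.
Dividing by (s - 1) leaves s^2 + 3s - 10.
The quadratic factors as (s + 5)·(s - 2).
Eigenvalues: -5, 1, 2.

-5, 1, 2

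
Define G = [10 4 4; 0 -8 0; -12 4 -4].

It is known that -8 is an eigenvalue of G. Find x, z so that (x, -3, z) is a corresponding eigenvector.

We need (G + 8I)v = 0.
G + 8I = [[18, 4, 4], [0, 0, 0], [-12, 4, 4]].
Row 1: (18)·x + (4)·-3 + (4)·z = 0
Row 2: (0)·x + (0)·-3 + (0)·z = 0
Row 3: (-12)·x + (4)·-3 + (4)·z = 0
Solving gives x = 0, z = 3.
Check: G·(0, -3, 3) = (0, 24, -24) = -8·(0, -3, 3).

0, 3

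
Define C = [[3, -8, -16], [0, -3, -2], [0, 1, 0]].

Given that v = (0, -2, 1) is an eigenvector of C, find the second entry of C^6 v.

First find the eigenvalue: Cv = (0, 4, -2) = -2·(0, -2, 1), so λ = -2.
Then C^6 v = λ^6·v = (-2)^6·(0, -2, 1) = 64·(0, -2, 1) = (0, -128, 64).

-128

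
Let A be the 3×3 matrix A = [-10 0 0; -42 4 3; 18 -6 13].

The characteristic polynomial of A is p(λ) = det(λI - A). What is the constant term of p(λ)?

p(λ) = λ^3 - 7λ^2 - 100λ + 700.
The constant term is 700.

700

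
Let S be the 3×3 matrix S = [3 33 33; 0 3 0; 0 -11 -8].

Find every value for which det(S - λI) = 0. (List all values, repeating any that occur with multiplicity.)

Set up det(λI - S) = 0.
Expanding the 3×3 determinant: p(λ) = λ^3 + 2λ^2 - 39λ + 72.
Rational-root test: λ = 3 gives p(3) = 0.
Factor out (λ - 3): p(λ) = (λ - 3)·(λ^2 + 5λ - 24).
The quadratic factors as (λ + 8)·(λ - 3).
Eigenvalues: -8, 3, 3.

-8, 3, 3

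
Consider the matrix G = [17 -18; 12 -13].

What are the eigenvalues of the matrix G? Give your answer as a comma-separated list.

det(G - tI) = (17 - t)(-13 - t) - (-18)·(12) = t^2 - 4t - 5.
This factors as (t + 1)·(t - 5) = 0.
Eigenvalues: -1, 5.

-1, 5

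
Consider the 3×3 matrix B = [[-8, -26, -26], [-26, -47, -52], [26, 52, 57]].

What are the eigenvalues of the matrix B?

Set up det(λI - B) = 0.
Expanding the 3×3 determinant: p(λ) = λ^3 - 2λ^2 - 55λ + 200.
Since p(5) = 0, λ = 5 is a root.
Factor out (λ - 5): p(λ) = (λ - 5)·(λ^2 + 3λ - 40).
The quadratic factors as (λ + 8)·(λ - 5).
Eigenvalues: -8, 5, 5.

-8, 5, 5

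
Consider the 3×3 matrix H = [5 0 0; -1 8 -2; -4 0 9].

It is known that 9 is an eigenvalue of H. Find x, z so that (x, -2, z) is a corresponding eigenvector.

0, 1

We need (H - 9I)v = 0.
H - 9I = [[-4, 0, 0], [-1, -1, -2], [-4, 0, 0]].
Row 1: (-4)·x + (0)·-2 + (0)·z = 0
Row 2: (-1)·x + (-1)·-2 + (-2)·z = 0
Row 3: (-4)·x + (0)·-2 + (0)·z = 0
Solving gives x = 0, z = 1.
Check: H·(0, -2, 1) = (0, -18, 9) = 9·(0, -2, 1).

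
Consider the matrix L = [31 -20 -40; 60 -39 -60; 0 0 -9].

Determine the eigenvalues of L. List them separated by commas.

Compute the characteristic polynomial p(lambda) = det(lambda·I - L).
Expanding the 3×3 determinant: p(lambda) = lambda^3 + 17·lambda^2 + 63·lambda - 81.
Since p(-9) = 0, lambda = -9 is a root.
Dividing by (lambda + 9) leaves lambda^2 + 8·lambda - 9.
The quadratic factors as (lambda + 9)·(lambda - 1).
Eigenvalues: -9, -9, 1.

-9, -9, 1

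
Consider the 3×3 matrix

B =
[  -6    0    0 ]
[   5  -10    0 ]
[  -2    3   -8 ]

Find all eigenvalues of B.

-10, -8, -6

B is lower triangular, so its eigenvalues are the diagonal entries.
Diagonal: -6, -10, -8.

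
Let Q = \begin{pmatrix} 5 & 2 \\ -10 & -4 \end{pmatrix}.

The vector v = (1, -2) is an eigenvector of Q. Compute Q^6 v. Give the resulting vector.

(1, -2)

First find the eigenvalue: Qv = (1, -2) = 1·(1, -2), so λ = 1.
Then Q^6 v = λ^6·v = 1^6·(1, -2) = 1·(1, -2) = (1, -2).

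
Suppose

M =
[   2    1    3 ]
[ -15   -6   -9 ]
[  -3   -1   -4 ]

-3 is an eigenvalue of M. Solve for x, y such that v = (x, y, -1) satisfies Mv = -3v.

1, -2

We need (M + 3I)v = 0.
M + 3I = [[5, 1, 3], [-15, -3, -9], [-3, -1, -1]].
Row 1: (5)·x + (1)·y + (3)·-1 = 0
Row 2: (-15)·x + (-3)·y + (-9)·-1 = 0
Row 3: (-3)·x + (-1)·y + (-1)·-1 = 0
Solving gives x = 1, y = -2.
Check: M·(1, -2, -1) = (-3, 6, 3) = -3·(1, -2, -1).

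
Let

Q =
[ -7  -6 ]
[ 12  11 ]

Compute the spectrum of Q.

-1, 5

det(Q - μI) = (-7 - μ)(11 - μ) - (-6)·(12) = μ^2 - 4μ - 5.
This factors as (μ + 1)·(μ - 5) = 0.
Eigenvalues: -1, 5.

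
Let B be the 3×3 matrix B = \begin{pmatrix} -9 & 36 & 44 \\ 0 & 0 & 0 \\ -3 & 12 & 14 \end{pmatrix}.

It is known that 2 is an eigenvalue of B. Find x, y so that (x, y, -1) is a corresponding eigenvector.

-4, 0

We need (B - 2I)v = 0.
B - 2I = [[-11, 36, 44], [0, -2, 0], [-3, 12, 12]].
Row 1: (-11)·x + (36)·y + (44)·-1 = 0
Row 2: (0)·x + (-2)·y + (0)·-1 = 0
Row 3: (-3)·x + (12)·y + (12)·-1 = 0
Solving gives x = -4, y = 0.
Check: B·(-4, 0, -1) = (-8, 0, -2) = 2·(-4, 0, -1).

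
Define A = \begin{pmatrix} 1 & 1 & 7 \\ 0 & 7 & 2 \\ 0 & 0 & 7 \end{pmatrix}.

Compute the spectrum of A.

A is upper triangular, so its eigenvalues are the diagonal entries.
Diagonal: 1, 7, 7.

1, 7, 7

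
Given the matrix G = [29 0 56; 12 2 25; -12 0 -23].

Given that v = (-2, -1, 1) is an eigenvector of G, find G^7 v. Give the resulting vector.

(-2, -1, 1)

First find the eigenvalue: Gv = (-2, -1, 1) = 1·(-2, -1, 1), so λ = 1.
Then G^7 v = λ^7·v = 1^7·(-2, -1, 1) = 1·(-2, -1, 1) = (-2, -1, 1).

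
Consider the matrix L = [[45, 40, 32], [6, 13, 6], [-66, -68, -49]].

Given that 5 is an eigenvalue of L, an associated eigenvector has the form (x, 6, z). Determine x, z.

We need (L - 5I)v = 0.
L - 5I = [[40, 40, 32], [6, 8, 6], [-66, -68, -54]].
Row 1: (40)·x + (40)·6 + (32)·z = 0
Row 2: (6)·x + (8)·6 + (6)·z = 0
Row 3: (-66)·x + (-68)·6 + (-54)·z = 0
Solving gives x = 2, z = -10.
Check: L·(2, 6, -10) = (10, 30, -50) = 5·(2, 6, -10).

2, -10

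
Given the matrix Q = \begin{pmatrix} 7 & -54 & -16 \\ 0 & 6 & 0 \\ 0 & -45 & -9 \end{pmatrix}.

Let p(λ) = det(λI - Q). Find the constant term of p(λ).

p(λ) = λ^3 - 4λ^2 - 75λ + 378.
The constant term is 378.

378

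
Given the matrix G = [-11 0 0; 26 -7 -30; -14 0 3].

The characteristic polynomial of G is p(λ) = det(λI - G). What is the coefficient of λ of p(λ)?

23

p(λ) = λ^3 + 15λ^2 + 23λ - 231.
The coefficient of λ is 23.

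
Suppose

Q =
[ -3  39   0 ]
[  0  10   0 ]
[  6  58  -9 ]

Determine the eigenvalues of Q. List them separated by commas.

-9, -3, 10

Set up det(μI - Q) = 0.
Expanding the 3×3 determinant: p(μ) = μ^3 + 2μ^2 - 93μ - 270.
Since p(-3) = 0, μ = -3 is a root.
Factor out (μ + 3): p(μ) = (μ + 3)·(μ^2 - μ - 90).
The quadratic factors as (μ + 9)·(μ - 10).
Eigenvalues: -9, -3, 10.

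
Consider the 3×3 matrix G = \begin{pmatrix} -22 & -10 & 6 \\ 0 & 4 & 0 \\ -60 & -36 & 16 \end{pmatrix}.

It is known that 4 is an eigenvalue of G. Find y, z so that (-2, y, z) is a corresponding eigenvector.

We need (G - 4I)v = 0.
G - 4I = [[-26, -10, 6], [0, 0, 0], [-60, -36, 12]].
Row 1: (-26)·-2 + (-10)·y + (6)·z = 0
Row 2: (0)·-2 + (0)·y + (0)·z = 0
Row 3: (-60)·-2 + (-36)·y + (12)·z = 0
Solving gives y = 1, z = -7.
Check: G·(-2, 1, -7) = (-8, 4, -28) = 4·(-2, 1, -7).

1, -7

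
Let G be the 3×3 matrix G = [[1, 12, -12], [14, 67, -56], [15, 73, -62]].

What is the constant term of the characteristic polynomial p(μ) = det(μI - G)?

p(0) = det(0·I − G) = det(−G) = (−1)^3·det(G).
det(G) = 66, so p(0) = -66.

-66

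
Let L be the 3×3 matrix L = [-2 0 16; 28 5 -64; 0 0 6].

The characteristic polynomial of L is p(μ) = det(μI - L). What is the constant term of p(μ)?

p(μ) = μ^3 - 9μ^2 + 8μ + 60.
The constant term is 60.

60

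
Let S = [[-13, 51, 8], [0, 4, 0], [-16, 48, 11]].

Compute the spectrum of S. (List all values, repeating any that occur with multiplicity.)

-5, 3, 4

Set up det(λI - S) = 0.
Expanding the 3×3 determinant: p(λ) = λ^3 - 2λ^2 - 23λ + 60.
Since p(4) = 0, λ = 4 is a root.
Dividing by (λ - 4) leaves λ^2 + 2λ - 15.
The quadratic factors as (λ + 5)·(λ - 3).
Eigenvalues: -5, 3, 4.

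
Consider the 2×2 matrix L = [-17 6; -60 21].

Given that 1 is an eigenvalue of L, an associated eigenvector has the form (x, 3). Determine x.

1

We need (L - 1I)v = 0.
L - 1I = [[-18, 6], [-60, 20]].
Row 1: (-18)·x + (6)·3 = 0
Row 2: (-60)·x + (20)·3 = 0
Solving gives x = 1.
Check: L·(1, 3) = (1, 3) = 1·(1, 3).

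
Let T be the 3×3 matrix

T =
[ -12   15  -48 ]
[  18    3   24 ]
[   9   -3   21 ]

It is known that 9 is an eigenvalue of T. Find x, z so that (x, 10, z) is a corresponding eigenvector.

We need (T - 9I)v = 0.
T - 9I = [[-21, 15, -48], [18, -6, 24], [9, -3, 12]].
Row 1: (-21)·x + (15)·10 + (-48)·z = 0
Row 2: (18)·x + (-6)·10 + (24)·z = 0
Row 3: (9)·x + (-3)·10 + (12)·z = 0
Solving gives x = -2, z = 4.
Check: T·(-2, 10, 4) = (-18, 90, 36) = 9·(-2, 10, 4).

-2, 4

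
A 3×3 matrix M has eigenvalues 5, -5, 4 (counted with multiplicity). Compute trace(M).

trace(M) is the sum of the eigenvalues: (5) + (-5) + (4) = 4.

4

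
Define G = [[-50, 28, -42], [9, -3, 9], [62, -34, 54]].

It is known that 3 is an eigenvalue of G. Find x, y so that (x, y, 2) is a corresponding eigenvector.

We need (G - 3I)v = 0.
G - 3I = [[-53, 28, -42], [9, -6, 9], [62, -34, 51]].
Row 1: (-53)·x + (28)·y + (-42)·2 = 0
Row 2: (9)·x + (-6)·y + (9)·2 = 0
Row 3: (62)·x + (-34)·y + (51)·2 = 0
Solving gives x = 0, y = 3.
Check: G·(0, 3, 2) = (0, 9, 6) = 3·(0, 3, 2).

0, 3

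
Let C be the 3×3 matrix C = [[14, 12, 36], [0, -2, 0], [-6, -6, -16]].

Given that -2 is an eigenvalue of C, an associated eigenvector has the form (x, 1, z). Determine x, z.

6, -3

We need (C + 2I)v = 0.
C + 2I = [[16, 12, 36], [0, 0, 0], [-6, -6, -14]].
Row 1: (16)·x + (12)·1 + (36)·z = 0
Row 2: (0)·x + (0)·1 + (0)·z = 0
Row 3: (-6)·x + (-6)·1 + (-14)·z = 0
Solving gives x = 6, z = -3.
Check: C·(6, 1, -3) = (-12, -2, 6) = -2·(6, 1, -3).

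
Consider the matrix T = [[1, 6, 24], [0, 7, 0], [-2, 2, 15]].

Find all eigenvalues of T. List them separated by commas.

7, 7, 9

Set up det(rI - T) = 0.
Cofactor expansion gives p(r) = r^3 - 23r^2 + 175r - 441.
Rational-root test: r = 9 gives p(9) = 0.
Dividing by (r - 9) leaves r^2 - 14r + 49.
The quadratic factor is (r - 7)^2.
Eigenvalues: 7, 7, 9.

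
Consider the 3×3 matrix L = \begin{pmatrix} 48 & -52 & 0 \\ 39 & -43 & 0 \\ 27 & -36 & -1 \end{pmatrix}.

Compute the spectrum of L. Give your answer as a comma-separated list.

-4, -1, 9

Set up det(lambda·I - L) = 0.
Expanding along the first row, p(lambda) = lambda^3 - 4·lambda^2 - 41·lambda - 36.
Since p(-4) = 0, lambda = -4 is a root.
Dividing by (lambda + 4) leaves lambda^2 - 8·lambda - 9.
The quadratic factors as (lambda + 1)·(lambda - 9).
Eigenvalues: -4, -1, 9.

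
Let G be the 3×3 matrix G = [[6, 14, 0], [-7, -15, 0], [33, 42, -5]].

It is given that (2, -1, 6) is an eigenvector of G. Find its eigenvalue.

Compute Gv: G·(2, -1, 6) = (-2, 1, -6).
Since Gv = λv, compare component 1: -2 = λ·2, so λ = -1.

-1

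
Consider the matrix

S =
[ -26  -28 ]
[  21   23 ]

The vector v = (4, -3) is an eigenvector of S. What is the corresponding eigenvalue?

Compute Sv: S·(4, -3) = (-20, 15).
Since Sv = λv, compare component 1: -20 = λ·4, so λ = -5.

-5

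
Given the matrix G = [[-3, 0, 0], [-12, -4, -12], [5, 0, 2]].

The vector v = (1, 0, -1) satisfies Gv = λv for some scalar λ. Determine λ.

Compute Gv: G·(1, 0, -1) = (-3, 0, 3).
Since Gv = λv, compare component 1: -3 = λ·1, so λ = -3.

-3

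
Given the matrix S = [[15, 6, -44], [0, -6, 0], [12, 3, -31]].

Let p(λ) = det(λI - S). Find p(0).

378

p(0) = det(0·I − S) = det(−S) = (−1)^3·det(S).
det(S) = -378, so p(0) = 378.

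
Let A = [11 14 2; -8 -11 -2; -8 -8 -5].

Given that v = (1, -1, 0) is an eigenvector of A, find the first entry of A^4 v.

81

First find the eigenvalue: Av = (-3, 3, 0) = -3·(1, -1, 0), so λ = -3.
Then A^4 v = λ^4·v = (-3)^4·(1, -1, 0) = 81·(1, -1, 0) = (81, -81, 0).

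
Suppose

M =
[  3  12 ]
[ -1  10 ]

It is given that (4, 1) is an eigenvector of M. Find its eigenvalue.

6

Compute Mv: M·(4, 1) = (24, 6).
Since Mv = λv, compare component 1: 24 = λ·4, so λ = 6.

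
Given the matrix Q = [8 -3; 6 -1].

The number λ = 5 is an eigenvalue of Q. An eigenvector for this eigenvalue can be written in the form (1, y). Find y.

We need (Q - 5I)v = 0.
Q - 5I = [[3, -3], [6, -6]].
Row 1: (3)·1 + (-3)·y = 0
Row 2: (6)·1 + (-6)·y = 0
Solving gives y = 1.
Check: Q·(1, 1) = (5, 5) = 5·(1, 1).

1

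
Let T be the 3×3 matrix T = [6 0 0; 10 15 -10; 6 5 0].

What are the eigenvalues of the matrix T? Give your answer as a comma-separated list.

5, 6, 10

Compute the characteristic polynomial p(μ) = det(μI - T).
Cofactor expansion gives p(μ) = μ^3 - 21μ^2 + 140μ - 300.
Since p(10) = 0, μ = 10 is a root.
Factor out (μ - 10): p(μ) = (μ - 10)·(μ^2 - 11μ + 30).
The quadratic factors as (μ - 5)·(μ - 6).
Eigenvalues: 5, 6, 10.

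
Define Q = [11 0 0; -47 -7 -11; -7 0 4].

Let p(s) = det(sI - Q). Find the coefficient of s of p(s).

p(s) = s^3 - 8s^2 - 61s + 308.
The coefficient of s is -61.

-61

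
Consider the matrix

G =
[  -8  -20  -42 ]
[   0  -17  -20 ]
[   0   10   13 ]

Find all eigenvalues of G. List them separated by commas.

The characteristic polynomial is p(lambda) = det(lambda·I - G).
Expanding along the first row, p(lambda) = lambda^3 + 12·lambda^2 + 11·lambda - 168.
Since p(-8) = 0, lambda = -8 is a root.
Factor out (lambda + 8): p(lambda) = (lambda + 8)·(lambda^2 + 4·lambda - 21).
The quadratic factors as (lambda + 7)·(lambda - 3).
Eigenvalues: -8, -7, 3.

-8, -7, 3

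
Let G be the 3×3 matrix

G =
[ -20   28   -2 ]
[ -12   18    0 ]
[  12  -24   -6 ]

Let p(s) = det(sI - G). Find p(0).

0

p(0) = det(0·I − G) = det(−G) = (−1)^3·det(G).
det(G) = 0, so p(0) = 0.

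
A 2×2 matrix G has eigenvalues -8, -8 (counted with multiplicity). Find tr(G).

trace(G) is the sum of the eigenvalues: (-8) + (-8) = -16.

-16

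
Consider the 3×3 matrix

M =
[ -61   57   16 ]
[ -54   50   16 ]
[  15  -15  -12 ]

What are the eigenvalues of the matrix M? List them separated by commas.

-12, -7, -4

Compute the characteristic polynomial p(λ) = det(λI - M).
Cofactor expansion gives p(λ) = λ^3 + 23λ^2 + 160λ + 336.
Rational-root test: λ = -7 gives p(-7) = 0.
Factor out (λ + 7): p(λ) = (λ + 7)·(λ^2 + 16λ + 48).
The quadratic factors as (λ + 12)·(λ + 4).
Eigenvalues: -12, -7, -4.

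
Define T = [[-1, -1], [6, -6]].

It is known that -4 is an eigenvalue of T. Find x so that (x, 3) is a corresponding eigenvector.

We need (T + 4I)v = 0.
T + 4I = [[3, -1], [6, -2]].
Row 1: (3)·x + (-1)·3 = 0
Row 2: (6)·x + (-2)·3 = 0
Solving gives x = 1.
Check: T·(1, 3) = (-4, -12) = -4·(1, 3).

1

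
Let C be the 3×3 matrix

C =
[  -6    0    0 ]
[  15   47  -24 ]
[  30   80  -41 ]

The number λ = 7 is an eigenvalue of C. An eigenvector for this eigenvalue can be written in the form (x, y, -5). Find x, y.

0, -3

We need (C - 7I)v = 0.
C - 7I = [[-13, 0, 0], [15, 40, -24], [30, 80, -48]].
Row 1: (-13)·x + (0)·y + (0)·-5 = 0
Row 2: (15)·x + (40)·y + (-24)·-5 = 0
Row 3: (30)·x + (80)·y + (-48)·-5 = 0
Solving gives x = 0, y = -3.
Check: C·(0, -3, -5) = (0, -21, -35) = 7·(0, -3, -5).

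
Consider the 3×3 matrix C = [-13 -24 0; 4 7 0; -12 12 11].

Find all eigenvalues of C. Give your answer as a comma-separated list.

Compute the characteristic polynomial p(λ) = det(λI - C).
Expanding the 3×3 determinant: p(λ) = λ^3 - 5λ^2 - 61λ - 55.
Try λ = -5: p(-5) = 0, so -5 is a root.
Factor out (λ + 5): p(λ) = (λ + 5)·(λ^2 - 10λ - 11).
The quadratic factors as (λ + 1)·(λ - 11).
Eigenvalues: -5, -1, 11.

-5, -1, 11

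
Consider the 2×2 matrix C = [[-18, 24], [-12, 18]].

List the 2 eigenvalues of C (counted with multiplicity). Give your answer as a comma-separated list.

-6, 6

det(C - rI) = (-18 - r)(18 - r) - (24)·(-12) = r^2 - 36.
This factors as (r + 6)·(r - 6) = 0.
Eigenvalues: -6, 6.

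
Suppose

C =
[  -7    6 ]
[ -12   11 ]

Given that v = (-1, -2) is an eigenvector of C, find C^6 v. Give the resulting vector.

First find the eigenvalue: Cv = (-5, -10) = 5·(-1, -2), so λ = 5.
Then C^6 v = λ^6·v = 5^6·(-1, -2) = 15625·(-1, -2) = (-15625, -31250).

(-15625, -31250)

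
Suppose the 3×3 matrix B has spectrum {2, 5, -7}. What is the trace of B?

0

trace(B) is the sum of the eigenvalues: (2) + (5) + (-7) = 0.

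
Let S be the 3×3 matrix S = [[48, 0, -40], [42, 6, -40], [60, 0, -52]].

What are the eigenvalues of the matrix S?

-12, 6, 8

Compute the characteristic polynomial p(λ) = det(λI - S).
Expanding the 3×3 determinant: p(λ) = λ^3 - 2λ^2 - 120λ + 576.
Since p(6) = 0, λ = 6 is a root.
Factor out (λ - 6): p(λ) = (λ - 6)·(λ^2 + 4λ - 96).
The quadratic factors as (λ + 12)·(λ - 8).
Eigenvalues: -12, 6, 8.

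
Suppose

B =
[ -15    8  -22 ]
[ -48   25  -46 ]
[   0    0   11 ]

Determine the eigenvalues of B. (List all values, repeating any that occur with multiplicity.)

The characteristic polynomial is p(λ) = det(λI - B).
Cofactor expansion gives p(λ) = λ^3 - 21λ^2 + 119λ - 99.
Rational-root test: λ = 9 gives p(9) = 0.
Factor out (λ - 9): p(λ) = (λ - 9)·(λ^2 - 12λ + 11).
The quadratic factors as (λ - 1)·(λ - 11).
Eigenvalues: 1, 9, 11.

1, 9, 11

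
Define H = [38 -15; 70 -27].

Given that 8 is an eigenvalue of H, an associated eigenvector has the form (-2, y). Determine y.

We need (H - 8I)v = 0.
H - 8I = [[30, -15], [70, -35]].
Row 1: (30)·-2 + (-15)·y = 0
Row 2: (70)·-2 + (-35)·y = 0
Solving gives y = -4.
Check: H·(-2, -4) = (-16, -32) = 8·(-2, -4).

-4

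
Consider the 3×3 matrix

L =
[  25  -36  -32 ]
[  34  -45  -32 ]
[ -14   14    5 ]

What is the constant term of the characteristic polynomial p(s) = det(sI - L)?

p(0) = det(0·I − L) = det(−L) = (−1)^3·det(L).
det(L) = 495, so p(0) = -495.

-495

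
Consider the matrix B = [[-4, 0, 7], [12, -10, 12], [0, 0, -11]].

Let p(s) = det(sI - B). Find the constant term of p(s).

p(s) = s^3 + 25s^2 + 194s + 440.
The constant term is 440.

440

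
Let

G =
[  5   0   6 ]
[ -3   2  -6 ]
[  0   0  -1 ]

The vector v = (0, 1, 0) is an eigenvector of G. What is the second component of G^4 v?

16

First find the eigenvalue: Gv = (0, 2, 0) = 2·(0, 1, 0), so λ = 2.
Then G^4 v = λ^4·v = 2^4·(0, 1, 0) = 16·(0, 1, 0) = (0, 16, 0).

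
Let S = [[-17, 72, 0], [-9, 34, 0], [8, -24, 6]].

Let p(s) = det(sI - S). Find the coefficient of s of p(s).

172

p(s) = s^3 - 23s^2 + 172s - 420.
The coefficient of s is 172.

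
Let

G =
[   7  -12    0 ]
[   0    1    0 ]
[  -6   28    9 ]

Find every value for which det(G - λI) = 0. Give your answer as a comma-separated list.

1, 7, 9

Compute the characteristic polynomial p(lambda) = det(lambda·I - G).
Expanding the 3×3 determinant: p(lambda) = lambda^3 - 17·lambda^2 + 79·lambda - 63.
Try lambda = 7: p(7) = 0, so 7 is a root.
Factor out (lambda - 7): p(lambda) = (lambda - 7)·(lambda^2 - 10·lambda + 9).
The quadratic factors as (lambda - 1)·(lambda - 9).
Eigenvalues: 1, 7, 9.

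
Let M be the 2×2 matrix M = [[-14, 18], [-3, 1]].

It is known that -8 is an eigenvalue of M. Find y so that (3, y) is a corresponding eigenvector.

1

We need (M + 8I)v = 0.
M + 8I = [[-6, 18], [-3, 9]].
Row 1: (-6)·3 + (18)·y = 0
Row 2: (-3)·3 + (9)·y = 0
Solving gives y = 1.
Check: M·(3, 1) = (-24, -8) = -8·(3, 1).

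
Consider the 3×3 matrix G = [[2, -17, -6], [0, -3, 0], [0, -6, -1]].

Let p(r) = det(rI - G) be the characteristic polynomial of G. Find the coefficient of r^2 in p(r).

The coefficient of r^2 of det(rI - G) is −trace(G).
trace(G) = (2) + (-3) + (-1) = -2, so the coefficient is 2.

2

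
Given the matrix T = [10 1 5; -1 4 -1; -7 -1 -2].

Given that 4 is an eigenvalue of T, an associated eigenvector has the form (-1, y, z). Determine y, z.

1, 1

We need (T - 4I)v = 0.
T - 4I = [[6, 1, 5], [-1, 0, -1], [-7, -1, -6]].
Row 1: (6)·-1 + (1)·y + (5)·z = 0
Row 2: (-1)·-1 + (0)·y + (-1)·z = 0
Row 3: (-7)·-1 + (-1)·y + (-6)·z = 0
Solving gives y = 1, z = 1.
Check: T·(-1, 1, 1) = (-4, 4, 4) = 4·(-1, 1, 1).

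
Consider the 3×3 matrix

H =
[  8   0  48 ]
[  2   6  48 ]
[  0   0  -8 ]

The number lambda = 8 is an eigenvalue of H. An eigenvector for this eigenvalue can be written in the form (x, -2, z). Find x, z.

-2, 0

We need (H - 8I)v = 0.
H - 8I = [[0, 0, 48], [2, -2, 48], [0, 0, -16]].
Row 1: (0)·x + (0)·-2 + (48)·z = 0
Row 2: (2)·x + (-2)·-2 + (48)·z = 0
Row 3: (0)·x + (0)·-2 + (-16)·z = 0
Solving gives x = -2, z = 0.
Check: H·(-2, -2, 0) = (-16, -16, 0) = 8·(-2, -2, 0).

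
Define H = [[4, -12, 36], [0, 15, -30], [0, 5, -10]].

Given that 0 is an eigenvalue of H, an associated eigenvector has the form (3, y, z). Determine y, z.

-2, -1

We need (H)v = 0.
H = [[4, -12, 36], [0, 15, -30], [0, 5, -10]].
Row 1: (4)·3 + (-12)·y + (36)·z = 0
Row 2: (0)·3 + (15)·y + (-30)·z = 0
Row 3: (0)·3 + (5)·y + (-10)·z = 0
Solving gives y = -2, z = -1.
Check: H·(3, -2, -1) = (0, 0, 0) = 0·(3, -2, -1).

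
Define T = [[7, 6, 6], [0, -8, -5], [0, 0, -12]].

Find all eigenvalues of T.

-12, -8, 7

T is upper triangular, so its eigenvalues are the diagonal entries.
Diagonal: 7, -8, -12.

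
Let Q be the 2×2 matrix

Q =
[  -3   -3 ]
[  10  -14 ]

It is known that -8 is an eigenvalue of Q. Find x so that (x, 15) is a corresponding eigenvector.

We need (Q + 8I)v = 0.
Q + 8I = [[5, -3], [10, -6]].
Row 1: (5)·x + (-3)·15 = 0
Row 2: (10)·x + (-6)·15 = 0
Solving gives x = 9.
Check: Q·(9, 15) = (-72, -120) = -8·(9, 15).

9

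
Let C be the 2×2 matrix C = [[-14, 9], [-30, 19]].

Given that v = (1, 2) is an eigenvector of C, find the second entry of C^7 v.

32768

First find the eigenvalue: Cv = (4, 8) = 4·(1, 2), so λ = 4.
Then C^7 v = λ^7·v = 4^7·(1, 2) = 16384·(1, 2) = (16384, 32768).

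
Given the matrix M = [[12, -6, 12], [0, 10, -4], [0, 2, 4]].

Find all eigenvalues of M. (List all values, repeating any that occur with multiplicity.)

6, 8, 12

Compute the characteristic polynomial p(t) = det(tI - M).
Expanding along the first row, p(t) = t^3 - 26t^2 + 216t - 576.
Since p(12) = 0, t = 12 is a root.
Dividing by (t - 12) leaves t^2 - 14t + 48.
The quadratic factors as (t - 6)·(t - 8).
Eigenvalues: 6, 8, 12.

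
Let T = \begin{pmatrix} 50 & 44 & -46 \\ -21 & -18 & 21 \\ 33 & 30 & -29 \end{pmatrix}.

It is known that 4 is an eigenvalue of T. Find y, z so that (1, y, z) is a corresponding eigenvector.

We need (T - 4I)v = 0.
T - 4I = [[46, 44, -46], [-21, -22, 21], [33, 30, -33]].
Row 1: (46)·1 + (44)·y + (-46)·z = 0
Row 2: (-21)·1 + (-22)·y + (21)·z = 0
Row 3: (33)·1 + (30)·y + (-33)·z = 0
Solving gives y = 0, z = 1.
Check: T·(1, 0, 1) = (4, 0, 4) = 4·(1, 0, 1).

0, 1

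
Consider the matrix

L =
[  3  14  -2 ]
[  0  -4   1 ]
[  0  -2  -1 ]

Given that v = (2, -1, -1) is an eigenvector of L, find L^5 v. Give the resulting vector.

First find the eigenvalue: Lv = (-6, 3, 3) = -3·(2, -1, -1), so λ = -3.
Then L^5 v = λ^5·v = (-3)^5·(2, -1, -1) = -243·(2, -1, -1) = (-486, 243, 243).

(-486, 243, 243)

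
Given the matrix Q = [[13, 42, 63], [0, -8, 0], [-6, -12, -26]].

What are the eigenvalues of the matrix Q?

Set up det(λI - Q) = 0.
Expanding along the first row, p(λ) = λ^3 + 21λ^2 + 144λ + 320.
Try λ = -8: p(-8) = 0, so -8 is a root.
Dividing by (λ + 8) leaves λ^2 + 13λ + 40.
The quadratic factors as (λ + 8)·(λ + 5).
Eigenvalues: -8, -8, -5.

-8, -8, -5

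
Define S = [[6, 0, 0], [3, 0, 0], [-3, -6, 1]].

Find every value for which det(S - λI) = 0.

0, 1, 6

S is lower triangular, so its eigenvalues are the diagonal entries.
Diagonal: 6, 0, 1.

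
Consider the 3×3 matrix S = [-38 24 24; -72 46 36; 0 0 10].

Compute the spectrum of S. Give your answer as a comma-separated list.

The characteristic polynomial is p(t) = det(tI - S).
Expanding the 3×3 determinant: p(t) = t^3 - 18t^2 + 60t + 200.
Rational-root test: t = -2 gives p(-2) = 0.
Factor out (t + 2): p(t) = (t + 2)·(t^2 - 20t + 100).
The quadratic factor is (t - 10)^2.
Eigenvalues: -2, 10, 10.

-2, 10, 10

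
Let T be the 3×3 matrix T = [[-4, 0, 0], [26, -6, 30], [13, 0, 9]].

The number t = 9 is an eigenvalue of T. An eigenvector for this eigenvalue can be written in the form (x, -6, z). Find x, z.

0, -3

We need (T - 9I)v = 0.
T - 9I = [[-13, 0, 0], [26, -15, 30], [13, 0, 0]].
Row 1: (-13)·x + (0)·-6 + (0)·z = 0
Row 2: (26)·x + (-15)·-6 + (30)·z = 0
Row 3: (13)·x + (0)·-6 + (0)·z = 0
Solving gives x = 0, z = -3.
Check: T·(0, -6, -3) = (0, -54, -27) = 9·(0, -6, -3).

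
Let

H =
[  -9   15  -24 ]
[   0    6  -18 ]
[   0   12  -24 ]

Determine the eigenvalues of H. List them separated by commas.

Set up det(λI - H) = 0.
Expanding along the first row, p(λ) = λ^3 + 27λ^2 + 234λ + 648.
Since p(-6) = 0, λ = -6 is a root.
Factor out (λ + 6): p(λ) = (λ + 6)·(λ^2 + 21λ + 108).
The quadratic factors as (λ + 12)·(λ + 9).
Eigenvalues: -12, -9, -6.

-12, -9, -6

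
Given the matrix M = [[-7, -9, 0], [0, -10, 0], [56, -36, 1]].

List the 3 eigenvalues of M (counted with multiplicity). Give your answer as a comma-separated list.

-10, -7, 1

Set up det(λI - M) = 0.
Expanding the 3×3 determinant: p(λ) = λ^3 + 16λ^2 + 53λ - 70.
Rational-root test: λ = -10 gives p(-10) = 0.
Factor out (λ + 10): p(λ) = (λ + 10)·(λ^2 + 6λ - 7).
The quadratic factors as (λ + 7)·(λ - 1).
Eigenvalues: -10, -7, 1.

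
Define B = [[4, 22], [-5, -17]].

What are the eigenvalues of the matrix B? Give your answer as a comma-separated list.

-7, -6

det(B - λI) = (4 - λ)(-17 - λ) - (22)·(-5) = λ^2 + 13λ + 42.
This factors as (λ + 7)·(λ + 6) = 0.
Eigenvalues: -7, -6.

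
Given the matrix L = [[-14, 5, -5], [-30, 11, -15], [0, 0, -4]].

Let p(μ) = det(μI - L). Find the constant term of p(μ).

p(μ) = μ^3 + 7μ^2 + 8μ - 16.
The constant term is -16.

-16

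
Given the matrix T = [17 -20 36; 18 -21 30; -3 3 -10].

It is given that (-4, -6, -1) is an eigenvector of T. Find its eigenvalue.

-4

Compute Tv: T·(-4, -6, -1) = (16, 24, 4).
Since Tv = λv, compare component 1: 16 = λ·-4, so λ = -4.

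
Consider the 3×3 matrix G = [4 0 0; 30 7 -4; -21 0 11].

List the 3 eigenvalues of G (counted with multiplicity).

Compute the characteristic polynomial p(λ) = det(λI - G).
Cofactor expansion gives p(λ) = λ^3 - 22λ^2 + 149λ - 308.
Try λ = 7: p(7) = 0, so 7 is a root.
Factor out (λ - 7): p(λ) = (λ - 7)·(λ^2 - 15λ + 44).
The quadratic factors as (λ - 4)·(λ - 11).
Eigenvalues: 4, 7, 11.

4, 7, 11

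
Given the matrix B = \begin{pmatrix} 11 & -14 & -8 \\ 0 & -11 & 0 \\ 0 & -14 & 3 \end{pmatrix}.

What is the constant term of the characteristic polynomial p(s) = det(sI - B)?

p(0) = det(0·I − B) = det(−B) = (−1)^3·det(B).
det(B) = -363, so p(0) = 363.

363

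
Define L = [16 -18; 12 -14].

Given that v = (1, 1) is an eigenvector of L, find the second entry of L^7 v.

-128

First find the eigenvalue: Lv = (-2, -2) = -2·(1, 1), so λ = -2.
Then L^7 v = λ^7·v = (-2)^7·(1, 1) = -128·(1, 1) = (-128, -128).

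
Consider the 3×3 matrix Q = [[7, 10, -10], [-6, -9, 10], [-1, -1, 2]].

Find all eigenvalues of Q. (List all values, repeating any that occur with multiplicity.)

-3, 1, 2

Compute the characteristic polynomial p(t) = det(tI - Q).
Cofactor expansion gives p(t) = t^3 - 7t + 6.
Try t = 1: p(1) = 0, so 1 is a root.
Dividing by (t - 1) leaves t^2 + t - 6.
The quadratic factors as (t + 3)·(t - 2).
Eigenvalues: -3, 1, 2.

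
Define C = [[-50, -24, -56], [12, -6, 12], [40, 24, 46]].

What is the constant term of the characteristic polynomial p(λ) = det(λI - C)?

p(0) = det(0·I − C) = det(−C) = (−1)^3·det(C).
det(C) = 360, so p(0) = -360.

-360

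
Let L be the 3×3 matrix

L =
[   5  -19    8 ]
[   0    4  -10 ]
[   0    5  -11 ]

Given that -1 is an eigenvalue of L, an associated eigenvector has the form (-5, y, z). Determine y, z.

-2, -1

We need (L + 1I)v = 0.
L + 1I = [[6, -19, 8], [0, 5, -10], [0, 5, -10]].
Row 1: (6)·-5 + (-19)·y + (8)·z = 0
Row 2: (0)·-5 + (5)·y + (-10)·z = 0
Row 3: (0)·-5 + (5)·y + (-10)·z = 0
Solving gives y = -2, z = -1.
Check: L·(-5, -2, -1) = (5, 2, 1) = -1·(-5, -2, -1).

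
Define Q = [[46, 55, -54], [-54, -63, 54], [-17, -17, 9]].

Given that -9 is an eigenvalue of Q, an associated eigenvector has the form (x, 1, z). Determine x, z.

We need (Q + 9I)v = 0.
Q + 9I = [[55, 55, -54], [-54, -54, 54], [-17, -17, 18]].
Row 1: (55)·x + (55)·1 + (-54)·z = 0
Row 2: (-54)·x + (-54)·1 + (54)·z = 0
Row 3: (-17)·x + (-17)·1 + (18)·z = 0
Solving gives x = -1, z = 0.
Check: Q·(-1, 1, 0) = (9, -9, 0) = -9·(-1, 1, 0).

-1, 0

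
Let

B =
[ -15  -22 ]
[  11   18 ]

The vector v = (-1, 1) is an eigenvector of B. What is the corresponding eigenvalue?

7

Compute Bv: B·(-1, 1) = (-7, 7).
Since Bv = λv, compare component 1: -7 = λ·-1, so λ = 7.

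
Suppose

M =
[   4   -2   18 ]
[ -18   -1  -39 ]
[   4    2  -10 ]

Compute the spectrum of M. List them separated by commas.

Set up det(lambda·I - M) = 0.
Cofactor expansion gives p(lambda) = lambda^3 + 7·lambda^2 - 64·lambda - 448.
Since p(8) = 0, lambda = 8 is a root.
Factor out (lambda - 8): p(lambda) = (lambda - 8)·(lambda^2 + 15·lambda + 56).
The quadratic factors as (lambda + 8)·(lambda + 7).
Eigenvalues: -8, -7, 8.

-8, -7, 8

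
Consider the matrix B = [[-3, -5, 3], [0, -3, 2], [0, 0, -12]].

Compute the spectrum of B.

-12, -3, -3

B is upper triangular, so its eigenvalues are the diagonal entries.
Diagonal: -3, -3, -12.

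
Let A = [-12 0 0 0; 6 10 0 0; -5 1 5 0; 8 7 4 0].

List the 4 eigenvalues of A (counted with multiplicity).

-12, 0, 5, 10

A is lower triangular, so its eigenvalues are the diagonal entries.
Diagonal: -12, 10, 5, 0.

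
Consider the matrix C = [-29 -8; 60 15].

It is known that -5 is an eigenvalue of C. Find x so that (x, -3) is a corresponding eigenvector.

1

We need (C + 5I)v = 0.
C + 5I = [[-24, -8], [60, 20]].
Row 1: (-24)·x + (-8)·-3 = 0
Row 2: (60)·x + (20)·-3 = 0
Solving gives x = 1.
Check: C·(1, -3) = (-5, 15) = -5·(1, -3).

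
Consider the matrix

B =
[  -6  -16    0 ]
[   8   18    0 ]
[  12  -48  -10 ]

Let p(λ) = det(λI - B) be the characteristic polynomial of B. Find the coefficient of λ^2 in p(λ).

The coefficient of λ^2 of det(λI - B) is −trace(B).
trace(B) = (-6) + (18) + (-10) = 2, so the coefficient is -2.

-2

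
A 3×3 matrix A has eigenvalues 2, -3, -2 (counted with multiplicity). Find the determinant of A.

12

det(A) is the product of the eigenvalues: (2) · (-3) · (-2) = 12.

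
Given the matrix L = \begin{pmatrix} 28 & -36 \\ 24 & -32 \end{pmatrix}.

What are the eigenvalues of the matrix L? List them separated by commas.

det(L - rI) = (28 - r)(-32 - r) - (-36)·(24) = r^2 + 4r - 32.
This factors as (r + 8)·(r - 4) = 0.
Eigenvalues: -8, 4.

-8, 4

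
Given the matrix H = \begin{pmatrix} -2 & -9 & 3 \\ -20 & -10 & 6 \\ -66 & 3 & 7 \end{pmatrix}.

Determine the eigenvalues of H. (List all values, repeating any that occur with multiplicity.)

-8, -5, 8

Set up det(tI - H) = 0.
Cofactor expansion gives p(t) = t^3 + 5t^2 - 64t - 320.
Try t = -8: p(-8) = 0, so -8 is a root.
Dividing by (t + 8) leaves t^2 - 3t - 40.
The quadratic factors as (t + 5)·(t - 8).
Eigenvalues: -8, -5, 8.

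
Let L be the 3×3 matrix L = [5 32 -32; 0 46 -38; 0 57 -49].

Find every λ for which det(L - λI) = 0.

-11, 5, 8

The characteristic polynomial is p(λ) = det(λI - L).
Expanding the 3×3 determinant: p(λ) = λ^3 - 2λ^2 - 103λ + 440.
Try λ = 8: p(8) = 0, so 8 is a root.
Factor out (λ - 8): p(λ) = (λ - 8)·(λ^2 + 6λ - 55).
The quadratic factors as (λ + 11)·(λ - 5).
Eigenvalues: -11, 5, 8.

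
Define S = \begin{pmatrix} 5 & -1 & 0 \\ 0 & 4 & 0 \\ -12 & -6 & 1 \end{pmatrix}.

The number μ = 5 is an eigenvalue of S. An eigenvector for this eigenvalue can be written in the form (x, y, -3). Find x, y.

We need (S - 5I)v = 0.
S - 5I = [[0, -1, 0], [0, -1, 0], [-12, -6, -4]].
Row 1: (0)·x + (-1)·y + (0)·-3 = 0
Row 2: (0)·x + (-1)·y + (0)·-3 = 0
Row 3: (-12)·x + (-6)·y + (-4)·-3 = 0
Solving gives x = 1, y = 0.
Check: S·(1, 0, -3) = (5, 0, -15) = 5·(1, 0, -3).

1, 0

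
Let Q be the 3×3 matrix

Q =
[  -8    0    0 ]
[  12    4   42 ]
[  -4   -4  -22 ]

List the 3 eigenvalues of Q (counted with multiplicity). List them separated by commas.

The characteristic polynomial is p(s) = det(sI - Q).
Expanding the 3×3 determinant: p(s) = s^3 + 26s^2 + 224s + 640.
Try s = -8: p(-8) = 0, so -8 is a root.
Dividing by (s + 8) leaves s^2 + 18s + 80.
The quadratic factors as (s + 10)·(s + 8).
Eigenvalues: -10, -8, -8.

-10, -8, -8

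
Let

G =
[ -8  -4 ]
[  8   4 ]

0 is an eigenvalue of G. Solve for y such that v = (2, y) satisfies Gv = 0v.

-4

We need (G)v = 0.
G = [[-8, -4], [8, 4]].
Row 1: (-8)·2 + (-4)·y = 0
Row 2: (8)·2 + (4)·y = 0
Solving gives y = -4.
Check: G·(2, -4) = (0, 0) = 0·(2, -4).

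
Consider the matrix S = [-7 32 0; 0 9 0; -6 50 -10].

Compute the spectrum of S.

Set up det(sI - S) = 0.
Expanding along the first row, p(s) = s^3 + 8s^2 - 83s - 630.
Rational-root test: s = -7 gives p(-7) = 0.
Dividing by (s + 7) leaves s^2 + s - 90.
The quadratic factors as (s + 10)·(s - 9).
Eigenvalues: -10, -7, 9.

-10, -7, 9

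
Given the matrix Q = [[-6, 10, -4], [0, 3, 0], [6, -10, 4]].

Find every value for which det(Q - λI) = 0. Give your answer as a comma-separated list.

The characteristic polynomial is p(μ) = det(μI - Q).
Cofactor expansion gives p(μ) = μ^3 - μ^2 - 6μ.
Since p(0) = 0, μ = 0 is a root.
Factor out μ: p(μ) = μ·(μ^2 - μ - 6).
The quadratic factors as (μ + 2)·(μ - 3).
Eigenvalues: -2, 0, 3.

-2, 0, 3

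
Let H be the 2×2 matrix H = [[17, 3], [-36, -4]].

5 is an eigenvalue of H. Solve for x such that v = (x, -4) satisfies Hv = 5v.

We need (H - 5I)v = 0.
H - 5I = [[12, 3], [-36, -9]].
Row 1: (12)·x + (3)·-4 = 0
Row 2: (-36)·x + (-9)·-4 = 0
Solving gives x = 1.
Check: H·(1, -4) = (5, -20) = 5·(1, -4).

1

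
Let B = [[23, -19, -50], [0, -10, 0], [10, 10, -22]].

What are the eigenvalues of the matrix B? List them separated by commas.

Compute the characteristic polynomial p(t) = det(tI - B).
Cofactor expansion gives p(t) = t^3 + 9t^2 - 16t - 60.
Since p(3) = 0, t = 3 is a root.
Factor out (t - 3): p(t) = (t - 3)·(t^2 + 12t + 20).
The quadratic factors as (t + 10)·(t + 2).
Eigenvalues: -10, -2, 3.

-10, -2, 3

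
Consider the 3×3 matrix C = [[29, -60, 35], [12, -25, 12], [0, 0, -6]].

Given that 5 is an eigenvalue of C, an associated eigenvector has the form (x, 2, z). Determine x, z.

5, 0

We need (C - 5I)v = 0.
C - 5I = [[24, -60, 35], [12, -30, 12], [0, 0, -11]].
Row 1: (24)·x + (-60)·2 + (35)·z = 0
Row 2: (12)·x + (-30)·2 + (12)·z = 0
Row 3: (0)·x + (0)·2 + (-11)·z = 0
Solving gives x = 5, z = 0.
Check: C·(5, 2, 0) = (25, 10, 0) = 5·(5, 2, 0).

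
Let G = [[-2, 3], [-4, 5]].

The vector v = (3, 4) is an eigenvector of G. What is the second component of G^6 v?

256

First find the eigenvalue: Gv = (6, 8) = 2·(3, 4), so λ = 2.
Then G^6 v = λ^6·v = 2^6·(3, 4) = 64·(3, 4) = (192, 256).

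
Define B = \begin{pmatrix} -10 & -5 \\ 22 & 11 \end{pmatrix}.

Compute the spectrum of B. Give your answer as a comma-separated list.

det(B - λI) = (-10 - λ)(11 - λ) - (-5)·(22) = λ^2 - λ.
This factors as λ·(λ - 1) = 0.
Eigenvalues: 0, 1.

0, 1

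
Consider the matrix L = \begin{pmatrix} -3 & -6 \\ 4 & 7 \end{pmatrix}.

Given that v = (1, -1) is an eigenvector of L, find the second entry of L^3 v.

-27

First find the eigenvalue: Lv = (3, -3) = 3·(1, -1), so λ = 3.
Then L^3 v = λ^3·v = 3^3·(1, -1) = 27·(1, -1) = (27, -27).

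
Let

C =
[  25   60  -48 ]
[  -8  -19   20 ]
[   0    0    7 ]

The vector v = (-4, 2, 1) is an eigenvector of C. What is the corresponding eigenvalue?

Compute Cv: C·(-4, 2, 1) = (-28, 14, 7).
Since Cv = λv, compare component 1: -28 = λ·-4, so λ = 7.

7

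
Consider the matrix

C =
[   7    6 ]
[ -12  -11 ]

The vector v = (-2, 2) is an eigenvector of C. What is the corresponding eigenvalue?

1

Compute Cv: C·(-2, 2) = (-2, 2).
Since Cv = λv, compare component 1: -2 = λ·-2, so λ = 1.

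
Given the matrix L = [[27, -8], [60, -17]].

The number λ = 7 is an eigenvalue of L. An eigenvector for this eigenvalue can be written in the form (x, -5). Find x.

-2

We need (L - 7I)v = 0.
L - 7I = [[20, -8], [60, -24]].
Row 1: (20)·x + (-8)·-5 = 0
Row 2: (60)·x + (-24)·-5 = 0
Solving gives x = -2.
Check: L·(-2, -5) = (-14, -35) = 7·(-2, -5).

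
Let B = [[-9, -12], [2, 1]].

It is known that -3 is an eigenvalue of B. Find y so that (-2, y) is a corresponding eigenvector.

1

We need (B + 3I)v = 0.
B + 3I = [[-6, -12], [2, 4]].
Row 1: (-6)·-2 + (-12)·y = 0
Row 2: (2)·-2 + (4)·y = 0
Solving gives y = 1.
Check: B·(-2, 1) = (6, -3) = -3·(-2, 1).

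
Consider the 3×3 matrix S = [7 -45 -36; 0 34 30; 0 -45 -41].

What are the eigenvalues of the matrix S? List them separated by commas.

-11, 4, 7

Compute the characteristic polynomial p(t) = det(tI - S).
Cofactor expansion gives p(t) = t^3 - 93t + 308.
Rational-root test: t = 4 gives p(4) = 0.
Factor out (t - 4): p(t) = (t - 4)·(t^2 + 4t - 77).
The quadratic factors as (t + 11)·(t - 7).
Eigenvalues: -11, 4, 7.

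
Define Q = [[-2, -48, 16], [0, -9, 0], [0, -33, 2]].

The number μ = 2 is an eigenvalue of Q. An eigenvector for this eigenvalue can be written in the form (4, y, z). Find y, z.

We need (Q - 2I)v = 0.
Q - 2I = [[-4, -48, 16], [0, -11, 0], [0, -33, 0]].
Row 1: (-4)·4 + (-48)·y + (16)·z = 0
Row 2: (0)·4 + (-11)·y + (0)·z = 0
Row 3: (0)·4 + (-33)·y + (0)·z = 0
Solving gives y = 0, z = 1.
Check: Q·(4, 0, 1) = (8, 0, 2) = 2·(4, 0, 1).

0, 1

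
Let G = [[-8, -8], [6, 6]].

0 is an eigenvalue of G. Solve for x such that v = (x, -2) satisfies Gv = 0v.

We need (G)v = 0.
G = [[-8, -8], [6, 6]].
Row 1: (-8)·x + (-8)·-2 = 0
Row 2: (6)·x + (6)·-2 = 0
Solving gives x = 2.
Check: G·(2, -2) = (0, 0) = 0·(2, -2).

2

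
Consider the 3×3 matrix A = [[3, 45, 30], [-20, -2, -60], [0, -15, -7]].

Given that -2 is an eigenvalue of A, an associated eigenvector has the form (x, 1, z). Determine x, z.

We need (A + 2I)v = 0.
A + 2I = [[5, 45, 30], [-20, 0, -60], [0, -15, -5]].
Row 1: (5)·x + (45)·1 + (30)·z = 0
Row 2: (-20)·x + (0)·1 + (-60)·z = 0
Row 3: (0)·x + (-15)·1 + (-5)·z = 0
Solving gives x = 9, z = -3.
Check: A·(9, 1, -3) = (-18, -2, 6) = -2·(9, 1, -3).

9, -3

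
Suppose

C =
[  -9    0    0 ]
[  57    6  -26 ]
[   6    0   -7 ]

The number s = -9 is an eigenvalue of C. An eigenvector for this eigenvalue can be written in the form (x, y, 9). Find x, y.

We need (C + 9I)v = 0.
C + 9I = [[0, 0, 0], [57, 15, -26], [6, 0, 2]].
Row 1: (0)·x + (0)·y + (0)·9 = 0
Row 2: (57)·x + (15)·y + (-26)·9 = 0
Row 3: (6)·x + (0)·y + (2)·9 = 0
Solving gives x = -3, y = 27.
Check: C·(-3, 27, 9) = (27, -243, -81) = -9·(-3, 27, 9).

-3, 27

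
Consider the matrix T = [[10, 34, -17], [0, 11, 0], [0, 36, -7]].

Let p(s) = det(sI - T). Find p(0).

p(0) = det(0·I − T) = det(−T) = (−1)^3·det(T).
det(T) = -770, so p(0) = 770.

770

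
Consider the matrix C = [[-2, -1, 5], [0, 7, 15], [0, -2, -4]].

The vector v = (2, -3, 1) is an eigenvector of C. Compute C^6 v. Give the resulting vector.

First find the eigenvalue: Cv = (4, -6, 2) = 2·(2, -3, 1), so λ = 2.
Then C^6 v = λ^6·v = 2^6·(2, -3, 1) = 64·(2, -3, 1) = (128, -192, 64).

(128, -192, 64)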